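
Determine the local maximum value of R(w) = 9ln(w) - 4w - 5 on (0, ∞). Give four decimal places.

R'(w) = 9/w − 4 = 0 gives w = 9/4.
R''(w) = -9/w², which is negative for w > 0, so this is a local maximum.
R(9/4) = 9·ln(9/4) - 9 - 5 ≈ -6.7016.

-6.7016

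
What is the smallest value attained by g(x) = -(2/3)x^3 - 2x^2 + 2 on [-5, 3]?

Differentiating, g'(x) = -2x^2 - 4x; which vanishes at x = -2 and x = 0.
Compare values at every candidate in [-5, 3]: g(-5) = 106/3,  g(-2) = -2/3,  g(0) = 2,  g(3) = -34.
Hence the absolute minimum is -34 at x = 3.

-34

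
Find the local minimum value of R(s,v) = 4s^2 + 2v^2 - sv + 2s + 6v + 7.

∂R/∂s = 8s - v + 2 = 0 and ∂R/∂v = -s + 4v + 6 = 0, so (s, v) = (-14/31, -50/31).
The Hessian has R_{ss} = 8, R_{vv} = 4, R_{sv} = -1, giving D = 31 > 0 with R_{ss} > 0, so the point is a local minimum.
R(-14/31, -50/31) = 53/31.

53/31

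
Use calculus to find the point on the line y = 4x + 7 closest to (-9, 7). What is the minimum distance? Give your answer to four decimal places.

Minimize D(x)^2 = (x + 9)^2 + (4x)^2.
d/dx[D^2] = 2(x + 9) + 2·4·(4x) = 0 ⇒ x = -9/17.
Then y = 83/17 and the distance is √(1296/17) ≈ 8.7313.

8.7313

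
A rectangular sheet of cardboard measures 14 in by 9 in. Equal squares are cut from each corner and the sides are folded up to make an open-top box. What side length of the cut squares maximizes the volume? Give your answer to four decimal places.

1.7853

With cut size x, the volume is V(x) = x(14 − 2x)(9 − 2x) for 0 < x < 4.5.
V'(x) = 12x^2 − 92x + 126. Setting V'(x) = 0 gives x ≈ 1.7853 (the root in (0, 4.5)).
V''(x) = 24x − 92 is negative there, so this is the maximum; V ≈ 101.0933.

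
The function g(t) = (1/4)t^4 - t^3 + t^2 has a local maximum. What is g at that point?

g'(t) = t^3 - 3t^2 + 2t = 0 at t = 0, 1, 2.
Second-derivative test with g''(t) = 3t^2 - 6t + 2: g''(0) = 2 > 0 ⇒ local minimum; g''(1) = -1 < 0 ⇒ local maximum; g''(2) = 2 > 0 ⇒ local minimum.
The local maximum is g(1) = 1/4.

1/4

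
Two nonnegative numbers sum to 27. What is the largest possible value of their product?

729/4

With x + y = 27, the product is P(x) = x(27 − x).
P'(x) = 27 − 2x = 0 gives x = 27/2; P'' = −2 < 0, so this is the maximum.
P = 27/2·27/2 = 729/4.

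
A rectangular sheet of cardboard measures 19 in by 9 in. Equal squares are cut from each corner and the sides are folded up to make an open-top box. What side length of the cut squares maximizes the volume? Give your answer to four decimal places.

With cut size x, the volume is V(x) = x(19 − 2x)(9 − 2x) for 0 < x < 4.5.
V'(x) = 12x^2 − 112x + 171. Setting V'(x) = 0 gives x ≈ 1.9230 (the root in (0, 4.5)).
V''(x) = 24x − 112 is negative there, so this is the maximum; V ≈ 150.1934.

1.9230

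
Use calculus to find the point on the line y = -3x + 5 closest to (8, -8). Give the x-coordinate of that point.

47/10

Minimize D(x)^2 = (x - 8)^2 + (-3x + 13)^2.
d/dx[D^2] = 2(x - 8) + 2·(-3)·(-3x + 13) = 0 ⇒ x = 47/10.
Then y = -91/10 and the distance is √(121/10) ≈ 3.4785.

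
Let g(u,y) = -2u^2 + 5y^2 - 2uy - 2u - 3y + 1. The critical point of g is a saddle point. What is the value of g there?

∂g/∂u = -4u - 2y - 2 = 0 and ∂g/∂y = -2u + 10y - 3 = 0, so (u, y) = (-13/22, 2/11).
The Hessian has g_{uu} = -4, g_{yy} = 10, g_{uy} = -2, giving D = -44 < 0, so the point is a saddle point.
g(-13/22, 2/11) = 29/22.

29/22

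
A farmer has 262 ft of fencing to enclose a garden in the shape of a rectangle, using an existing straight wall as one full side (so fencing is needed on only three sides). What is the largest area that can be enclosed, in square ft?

Let the sides perpendicular to the wall have length x and the parallel side y, so 2x + y = 262 and the area is A = xy = x(262 − 2x).
A'(x) = 262 − 4x = 0 gives x = 131/2, and A''(x) = −4 < 0 confirms a maximum.
Then y = 262 − 2·131/2 = 131 and A = 17161/2.

17161/2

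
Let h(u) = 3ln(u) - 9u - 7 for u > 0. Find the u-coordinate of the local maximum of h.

1/3

h'(u) = 3/u − 9 = 0 gives u = 1/3.
h''(u) = -3/u², which is negative for u > 0, so this is a local maximum.
h(1/3) = 3·ln(1/3) - 3 - 7 ≈ -13.2958.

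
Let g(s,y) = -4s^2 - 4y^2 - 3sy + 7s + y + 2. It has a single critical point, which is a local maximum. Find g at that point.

289/55

∂g/∂s = -8s - 3y + 7 = 0 and ∂g/∂y = -3s - 8y + 1 = 0, so (s, y) = (53/55, -13/55).
The Hessian has g_{ss} = -8, g_{yy} = -8, g_{sy} = -3, giving D = 55 > 0 with g_{ss} < 0, so the point is a local maximum.
g(53/55, -13/55) = 289/55.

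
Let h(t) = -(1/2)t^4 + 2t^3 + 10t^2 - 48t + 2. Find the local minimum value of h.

-46

h'(t) = -2t^3 + 6t^2 + 20t - 48 = 0 at t = -3, 2, 4.
h''(t) = -6t^2 + 12t + 20. h''(-3) = -70 < 0 ⇒ local maximum; h''(2) = 20 > 0 ⇒ local minimum; h''(4) = -28 < 0 ⇒ local maximum.
Thus h has its local minimum at t = 2, with value -46.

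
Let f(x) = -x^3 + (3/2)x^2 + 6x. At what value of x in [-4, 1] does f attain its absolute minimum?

-1

f'(x) = -3x^2 + 3x + 6, whose only zero in [-4, 1] is x = -1.
Candidates: f(-4) = 64,  f(-1) = -7/2,  f(1) = 13/2.
So the minimum is f(-1) = -7/2.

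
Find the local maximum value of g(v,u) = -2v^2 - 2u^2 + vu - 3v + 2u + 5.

19/3

∂g/∂v = -4v + u - 3 = 0 and ∂g/∂u = v - 4u + 2 = 0, so (v, u) = (-2/3, 1/3).
The Hessian has g_{vv} = -4, g_{uu} = -4, g_{vu} = 1, giving D = 15 > 0 with g_{vv} < 0, so the point is a local maximum.
g(-2/3, 1/3) = 19/3.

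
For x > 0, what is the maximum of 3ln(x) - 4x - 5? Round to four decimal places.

g'(x) = 3/x − 4 = 0 gives x = 3/4.
g''(x) = -3/x², which is negative for x > 0, so this is a local maximum.
g(3/4) = 3·ln(3/4) - 3 - 5 ≈ -8.8630.

-8.8630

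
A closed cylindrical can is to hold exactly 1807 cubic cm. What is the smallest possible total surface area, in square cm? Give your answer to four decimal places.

With radius r and height h, πr²h = 1807 so h = 1807/(πr²), and S(r) = 2πr² + 2πrh = 2πr² + 2·1807/r.
S'(r) = 4πr − 2·1807/r² = 0 ⇒ r³ = 1807/(2π), so r ≈ 6.6007 and h = 2r ≈ 13.2015.
S''(r) = 4π + 4·1807/r³ > 0, so this is the minimum; S ≈ 821.2713.

821.2713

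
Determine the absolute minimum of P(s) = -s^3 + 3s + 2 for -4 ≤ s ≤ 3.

P'(s) = -3s^2 + 3, which vanishes at s = -1 and s = 1.
Candidates: P(-4) = 54; P(-1) = 0; P(1) = 4; P(3) = -16.
Hence the absolute minimum is -16 at s = 3.

-16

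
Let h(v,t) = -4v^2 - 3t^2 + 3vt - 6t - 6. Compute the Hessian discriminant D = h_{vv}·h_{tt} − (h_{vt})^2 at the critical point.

39

∂h/∂v = -8v + 3t = 0 and ∂h/∂t = 3v - 6t - 6 = 0, so (v, t) = (-6/13, -16/13).
The Hessian has h_{vv} = -8, h_{tt} = -6, h_{vt} = 3, giving D = 39 > 0 with h_{vv} < 0, so the point is a local maximum.
D = (-8)·(-6) − (3)^2 = 39.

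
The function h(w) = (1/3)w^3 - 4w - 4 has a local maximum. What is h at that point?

h'(w) = w^2 - 4. Setting h'(w) = 0 gives w ∈ {-2, 2}.
Second-derivative test with h''(w) = 2w: h''(-2) = -4 < 0 ⇒ local maximum; h''(2) = 4 > 0 ⇒ local minimum.
So the local maximum value is h(-2) = 4/3.

4/3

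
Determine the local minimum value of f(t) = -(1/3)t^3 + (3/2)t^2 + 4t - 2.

Critical points: f'(t) = -t^2 + 3t + 4 vanishes at t = -1, 4.
f''(t) = -2t + 3. f''(-1) = 5 > 0 ⇒ local minimum; f''(4) = -5 < 0 ⇒ local maximum.
So the local minimum value is f(-1) = -25/6.

-25/6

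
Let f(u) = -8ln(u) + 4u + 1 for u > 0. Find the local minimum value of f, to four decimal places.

3.4548

f'(u) = -8/u + 4 = 0 gives u = 2.
f''(u) = 8/u², which is positive for u > 0, so this is a local minimum.
f(2) = -8·ln(2) + 8 + 1 ≈ 3.4548.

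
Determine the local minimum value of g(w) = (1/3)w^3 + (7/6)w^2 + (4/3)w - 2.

-5/2

g'(w) = w^2 + (7/3)w + 4/3 = 0 at w = -4/3, -1.
Since g''(w) = 2w + 7/3, we get g''(-4/3) = -1/3 < 0 ⇒ local maximum; g''(-1) = 1/3 > 0 ⇒ local minimum.
The local minimum is g(-1) = -5/2.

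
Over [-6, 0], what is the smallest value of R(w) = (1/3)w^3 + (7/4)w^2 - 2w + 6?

6

Differentiating, R'(w) = w^2 + (7/2)w - 2; whose only zero in [-6, 0] is w = -4.
Evaluating at the critical points and endpoints: R(-6) = 9, R(-4) = 62/3, R(0) = 6.
The minimum over the interval is 6, attained at w = 0.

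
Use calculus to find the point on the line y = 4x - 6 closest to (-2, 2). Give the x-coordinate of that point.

Minimize D(x)^2 = (x + 2)^2 + (4x - 8)^2.
d/dx[D^2] = 2(x + 2) + 2·4·(4x - 8) = 0 ⇒ x = 30/17.
Then y = 18/17 and the distance is √(256/17) ≈ 3.8806.

30/17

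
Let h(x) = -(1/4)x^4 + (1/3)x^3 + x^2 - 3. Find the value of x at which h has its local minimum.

0

Critical points: h'(x) = -x^3 + x^2 + 2x vanishes at x = -1, 0, 2.
h''(x) = -3x^2 + 2x + 2. h''(-1) = -3 < 0 ⇒ local maximum; h''(0) = 2 > 0 ⇒ local minimum; h''(2) = -6 < 0 ⇒ local maximum.
The local minimum is h(0) = -3.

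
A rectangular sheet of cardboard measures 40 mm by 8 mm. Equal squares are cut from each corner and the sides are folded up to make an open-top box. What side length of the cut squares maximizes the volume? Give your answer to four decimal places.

1.8899

With cut size x, the volume is V(x) = x(40 − 2x)(8 − 2x) for 0 < x < 4.
V'(x) = 12x^2 − 192x + 320. Setting V'(x) = 0 gives x ≈ 1.8899 (the root in (0, 4)).
V''(x) = 24x − 192 is negative there, so this is the maximum; V ≈ 288.8835.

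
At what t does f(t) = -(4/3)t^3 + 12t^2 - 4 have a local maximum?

6

f'(t) = -4t^2 + 24t. Setting f'(t) = 0 gives t ∈ {0, 6}.
f''(t) = -8t + 24. f''(0) = 24 > 0 ⇒ local minimum; f''(6) = -24 < 0 ⇒ local maximum.
The local maximum is f(6) = 140.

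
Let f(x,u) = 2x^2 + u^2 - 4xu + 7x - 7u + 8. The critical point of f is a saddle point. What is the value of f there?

15/8

∂f/∂x = 4x - 4u + 7 = 0 and ∂f/∂u = -4x + 2u - 7 = 0, so (x, u) = (-7/4, 0).
The Hessian has f_{xx} = 4, f_{uu} = 2, f_{xu} = -4, giving D = -8 < 0, so the point is a saddle point.
f(-7/4, 0) = 15/8.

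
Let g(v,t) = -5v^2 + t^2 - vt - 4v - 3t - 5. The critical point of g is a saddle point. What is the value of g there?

-122/21

∂g/∂v = -10v - t - 4 = 0 and ∂g/∂t = -v + 2t - 3 = 0, so (v, t) = (-11/21, 26/21).
The Hessian has g_{vv} = -10, g_{tt} = 2, g_{vt} = -1, giving D = -21 < 0, so the point is a saddle point.
g(-11/21, 26/21) = -122/21.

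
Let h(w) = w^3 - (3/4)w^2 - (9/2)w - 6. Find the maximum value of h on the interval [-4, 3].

Differentiating, h'(w) = 3w^2 - (3/2)w - 9/2; which vanishes at w = -1 and w = 3/2.
Compare values at every candidate in [-4, 3]: h(-4) = -64,  h(-1) = -13/4,  h(3/2) = -177/16,  h(3) = 3/4.
The maximum over the interval is 3/4, attained at w = 3.

3/4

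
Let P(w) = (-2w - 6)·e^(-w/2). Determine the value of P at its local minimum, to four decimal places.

Differentiating with the product rule gives P'(w) = (w + 1)·e^(-w/2). Since e^(-w/2) > 0, the only critical point is w = -1.
P''(-1) has the same sign as 1 > 0, so this is a local minimum.
P(-1) = (-4)·e^(1/2) ≈ -6.5949.

-6.5949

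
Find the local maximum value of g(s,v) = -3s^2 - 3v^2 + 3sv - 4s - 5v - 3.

∂g/∂s = -6s + 3v - 4 = 0 and ∂g/∂v = 3s - 6v - 5 = 0, so (s, v) = (-13/9, -14/9).
The Hessian has g_{ss} = -6, g_{vv} = -6, g_{sv} = 3, giving D = 27 > 0 with g_{ss} < 0, so the point is a local maximum.
g(-13/9, -14/9) = 34/9.

34/9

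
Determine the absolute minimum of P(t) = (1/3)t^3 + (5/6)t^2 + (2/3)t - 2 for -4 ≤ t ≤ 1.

-38/3

P'(t) = t^2 + (5/3)t + 2/3, which vanishes at t = -1 and t = -2/3.
Candidates: P(-4) = -38/3,  P(-1) = -13/6,  P(-2/3) = -176/81,  P(1) = -1/6.
The minimum over the interval is -38/3, attained at t = -4.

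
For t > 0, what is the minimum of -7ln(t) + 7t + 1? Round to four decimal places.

R'(t) = -7/t + 7 = 0 gives t = 1.
R''(t) = 7/t², which is positive for t > 0, so this is a local minimum.
R(1) = -7·ln(1) + 7 + 1 ≈ 8.0000.

8.0000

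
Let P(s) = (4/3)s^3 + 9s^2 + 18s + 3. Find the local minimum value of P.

-33/4

P'(s) = 4s^2 + 18s + 18 = 0 at s = -3, -3/2.
Since P''(s) = 8s + 18, we get P''(-3) = -6 < 0 ⇒ local maximum; P''(-3/2) = 6 > 0 ⇒ local minimum.
So the local minimum value is P(-3/2) = -33/4.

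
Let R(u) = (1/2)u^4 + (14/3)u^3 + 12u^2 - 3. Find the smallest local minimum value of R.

R'(u) = 2u^3 + 14u^2 + 24u. Setting R'(u) = 0 gives u ∈ {-4, -3, 0}.
Second-derivative test with R''(u) = 6u^2 + 28u + 24: R''(-4) = 8 > 0 ⇒ local minimum; R''(-3) = -6 < 0 ⇒ local maximum; R''(0) = 24 > 0 ⇒ local minimum.
So the smallest local minimum value is R(0) = -3.

-3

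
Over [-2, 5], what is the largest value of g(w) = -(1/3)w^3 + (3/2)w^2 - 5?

Differentiating, g'(w) = -w^2 + 3w; which vanishes at w = 0 and w = 3.
Evaluating at the critical points and endpoints: g(-2) = 11/3,  g(0) = -5,  g(3) = -1/2,  g(5) = -55/6.
Hence the absolute maximum is 11/3 at w = -2.

11/3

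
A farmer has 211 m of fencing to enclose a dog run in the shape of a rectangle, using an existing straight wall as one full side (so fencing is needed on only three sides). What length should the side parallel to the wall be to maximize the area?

211/2

Let the sides perpendicular to the wall have length x and the parallel side y, so 2x + y = 211 and the area is A = xy = x(211 − 2x).
A'(x) = 211 − 4x = 0 gives x = 211/4, and A''(x) = −4 < 0 confirms a maximum.
Then y = 211 − 2·211/4 = 211/2 and A = 44521/8.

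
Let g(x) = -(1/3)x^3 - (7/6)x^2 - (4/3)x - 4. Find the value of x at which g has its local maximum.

Critical points: g'(x) = -x^2 - (7/3)x - 4/3 vanishes at x = -4/3, -1.
g''(x) = -2x - 7/3. g''(-4/3) = 1/3 > 0 ⇒ local minimum; g''(-1) = -1/3 < 0 ⇒ local maximum.
Thus g has its local maximum at x = -1, with value -7/2.

-1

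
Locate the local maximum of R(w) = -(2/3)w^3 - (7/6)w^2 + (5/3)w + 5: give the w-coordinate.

1/2

R'(w) = -2w^2 - (7/3)w + 5/3 = 0 at w = -5/3, 1/2.
R''(w) = -4w - 7/3. R''(-5/3) = 13/3 > 0 ⇒ local minimum; R''(1/2) = -13/3 < 0 ⇒ local maximum.
The local maximum is R(1/2) = 131/24.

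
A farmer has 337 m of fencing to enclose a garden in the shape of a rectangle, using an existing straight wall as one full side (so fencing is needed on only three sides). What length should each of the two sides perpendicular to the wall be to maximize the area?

Let the sides perpendicular to the wall have length x and the parallel side y, so 2x + y = 337 and the area is A = xy = x(337 − 2x).
A'(x) = 337 − 4x = 0 gives x = 337/4, and A''(x) = −4 < 0 confirms a maximum.
Then y = 337 − 2·337/4 = 337/2 and A = 113569/8.

337/4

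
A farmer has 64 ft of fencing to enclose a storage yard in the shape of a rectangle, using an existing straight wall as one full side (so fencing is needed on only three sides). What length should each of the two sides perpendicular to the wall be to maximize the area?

Let the sides perpendicular to the wall have length x and the parallel side y, so 2x + y = 64 and the area is A = xy = x(64 − 2x).
A'(x) = 64 − 4x = 0 gives x = 16, and A''(x) = −4 < 0 confirms a maximum.
Then y = 64 − 2·16 = 32 and A = 512.

16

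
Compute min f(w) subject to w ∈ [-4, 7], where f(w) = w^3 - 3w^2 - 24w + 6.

-74

Differentiating, f'(w) = 3w^2 - 6w - 24; which vanishes at w = -2 and w = 4.
Compare values at every candidate in [-4, 7]: f(-4) = -10, f(-2) = 34, f(4) = -74, f(7) = 34.
Hence the absolute minimum is -74 at w = 4.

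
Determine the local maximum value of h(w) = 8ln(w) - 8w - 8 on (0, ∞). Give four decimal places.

-16.0000

h'(w) = 8/w − 8 = 0 gives w = 1.
h''(w) = -8/w², which is negative for w > 0, so this is a local maximum.
h(1) = 8·ln(1) - 8 - 8 ≈ -16.0000.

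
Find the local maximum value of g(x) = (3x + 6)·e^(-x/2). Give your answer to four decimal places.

6.0000

Differentiating with the product rule gives g'(x) = (-(3/2)x)·e^(-x/2). Since e^(-x/2) > 0, the only critical point is x = 0.
g''(0) has the same sign as -3/2 < 0, so this is a local maximum.
g(0) = (6)·e^(0) ≈ 6.0000.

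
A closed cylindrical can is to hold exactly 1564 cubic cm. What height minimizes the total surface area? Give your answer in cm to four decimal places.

12.5810

With radius r and height h, πr²h = 1564 so h = 1564/(πr²), and S(r) = 2πr² + 2πrh = 2πr² + 2·1564/r.
S'(r) = 4πr − 2·1564/r² = 0 ⇒ r³ = 1564/(2π), so r ≈ 6.2905 and h = 2r ≈ 12.5810.
S''(r) = 4π + 4·1564/r³ > 0, so this is the minimum; S ≈ 745.8859.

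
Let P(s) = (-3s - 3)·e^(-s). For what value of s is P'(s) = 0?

By the product rule, P'(s) = (3s)·e^(-s). Since e^(-s) > 0, the only critical point is s = 0.
P''(0) has the same sign as 3 > 0, so this is a local minimum.
P(0) = (-3)·e^(0) ≈ -3.0000.

0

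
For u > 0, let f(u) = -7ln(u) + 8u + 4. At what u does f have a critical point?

f'(u) = -7/u + 8 = 0 gives u = 7/8.
f''(u) = 7/u², which is positive for u > 0, so this is a local minimum.
f(7/8) = -7·ln(7/8) + 7 + 4 ≈ 11.9347.

7/8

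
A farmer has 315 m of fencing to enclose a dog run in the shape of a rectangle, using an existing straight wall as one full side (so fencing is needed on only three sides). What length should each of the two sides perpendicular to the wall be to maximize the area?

315/4

Let the sides perpendicular to the wall have length x and the parallel side y, so 2x + y = 315 and the area is A = xy = x(315 − 2x).
A'(x) = 315 − 4x = 0 gives x = 315/4, and A''(x) = −4 < 0 confirms a maximum.
Then y = 315 − 2·315/4 = 315/2 and A = 99225/8.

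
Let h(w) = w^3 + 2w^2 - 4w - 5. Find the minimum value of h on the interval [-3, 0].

Differentiating, h'(w) = 3w^2 + 4w - 4; whose only zero in [-3, 0] is w = -2.
Compare values at every candidate in [-3, 0]: h(-3) = -2, h(-2) = 3, h(0) = -5.
The minimum over the interval is -5, attained at w = 0.

-5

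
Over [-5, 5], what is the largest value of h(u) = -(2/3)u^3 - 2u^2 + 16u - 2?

The derivative is -2u^2 - 4u + 16, which vanishes at u = -4 and u = 2.
Candidates: h(-5) = -146/3, h(-4) = -166/3, h(2) = 50/3, h(5) = -166/3.
Hence the absolute maximum is 50/3 at u = 2.

50/3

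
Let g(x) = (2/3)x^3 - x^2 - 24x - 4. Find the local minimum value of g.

g'(x) = 2x^2 - 2x - 24 = 0 at x = -3, 4.
Second-derivative test with g''(x) = 4x - 2: g''(-3) = -14 < 0 ⇒ local maximum; g''(4) = 14 > 0 ⇒ local minimum.
Thus g has its local minimum at x = 4, with value -220/3.

-220/3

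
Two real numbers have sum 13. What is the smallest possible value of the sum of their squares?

169/2

With a + b = 13, a^2 + b^2 = a^2 + (13 − a)^2.
The derivative 2a − 2(13 − a) = 4a − 26 vanishes at a = 13/2; second derivative 4 > 0, a minimum.
The minimum is 2·(13/2)^2 = 169/2.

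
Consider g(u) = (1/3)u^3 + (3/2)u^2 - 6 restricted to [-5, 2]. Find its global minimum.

-61/6

g'(u) = u^2 + 3u, which vanishes at u = -3 and u = 0.
Evaluating at the critical points and endpoints: g(-5) = -61/6; g(-3) = -3/2; g(0) = -6; g(2) = 8/3.
Hence the absolute minimum is -61/6 at u = -5.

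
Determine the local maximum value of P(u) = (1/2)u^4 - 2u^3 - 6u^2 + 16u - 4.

9/2

P'(u) = 2u^3 - 6u^2 - 12u + 16. Setting P'(u) = 0 gives u ∈ {-2, 1, 4}.
P''(u) = 6u^2 - 12u - 12. P''(-2) = 36 > 0 ⇒ local minimum; P''(1) = -18 < 0 ⇒ local maximum; P''(4) = 36 > 0 ⇒ local minimum.
So the local maximum value is P(1) = 9/2.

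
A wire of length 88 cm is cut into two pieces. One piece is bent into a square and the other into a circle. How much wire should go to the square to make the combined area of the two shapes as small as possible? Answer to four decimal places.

49.2887

Let x be the length used for the square. Square side x/4; circle radius (88−x)/(2π).
A(x) = (x/4)² + π·((88−x)/(2π))² = x²/16 + (88−x)²/(4π) for 0 ≤ x ≤ 88. A'(x) = x/8 − (88−x)/(2π) = 0 gives x = 4·88/(π+4) ≈ 49.2887.
A'' = 1/8 + 1/(2π) > 0, so this gives the minimum combined area; x ≈ 49.2887 cm to the square.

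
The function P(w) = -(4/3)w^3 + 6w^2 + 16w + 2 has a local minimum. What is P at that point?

P'(w) = -4w^2 + 12w + 16. Setting P'(w) = 0 gives w ∈ {-1, 4}.
Second-derivative test with P''(w) = -8w + 12: P''(-1) = 20 > 0 ⇒ local minimum; P''(4) = -20 < 0 ⇒ local maximum.
So the local minimum value is P(-1) = -20/3.

-20/3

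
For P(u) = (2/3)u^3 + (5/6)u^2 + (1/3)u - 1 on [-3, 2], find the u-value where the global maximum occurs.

2

Differentiating, P'(u) = 2u^2 + (5/3)u + 1/3; which vanishes at u = -1/2 and u = -1/3.
Compare values at every candidate in [-3, 2]: P(-3) = -25/2, P(-1/2) = -25/24, P(-1/3) = -169/162, P(2) = 25/3.
Hence the absolute maximum is 25/3 at u = 2.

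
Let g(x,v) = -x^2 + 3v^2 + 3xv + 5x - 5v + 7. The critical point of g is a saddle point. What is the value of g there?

272/21

∂g/∂x = -2x + 3v + 5 = 0 and ∂g/∂v = 3x + 6v - 5 = 0, so (x, v) = (15/7, -5/21).
The Hessian has g_{xx} = -2, g_{vv} = 6, g_{xv} = 3, giving D = -21 < 0, so the point is a saddle point.
g(15/7, -5/21) = 272/21.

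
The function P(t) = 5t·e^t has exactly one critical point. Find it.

-1

By the product rule, P'(t) = (5t + 5)·e^t. Since e^t > 0, the only critical point is t = -1.
P''(-1) has the same sign as 5 > 0, so this is a local minimum.
P(-1) = (-5)·e^(-1) ≈ -1.8394.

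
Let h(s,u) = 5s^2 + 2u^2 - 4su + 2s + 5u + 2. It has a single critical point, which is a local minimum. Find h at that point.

-125/24

∂h/∂s = 10s - 4u + 2 = 0 and ∂h/∂u = -4s + 4u + 5 = 0, so (s, u) = (-7/6, -29/12).
The Hessian has h_{ss} = 10, h_{uu} = 4, h_{su} = -4, giving D = 24 > 0 with h_{ss} > 0, so the point is a local minimum.
h(-7/6, -29/12) = -125/24.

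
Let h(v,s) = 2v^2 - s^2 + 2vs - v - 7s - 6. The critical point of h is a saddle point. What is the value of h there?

∂h/∂v = 4v + 2s - 1 = 0 and ∂h/∂s = 2v - 2s - 7 = 0, so (v, s) = (4/3, -13/6).
The Hessian has h_{vv} = 4, h_{ss} = -2, h_{vs} = 2, giving D = -12 < 0, so the point is a saddle point.
h(4/3, -13/6) = 11/12.

11/12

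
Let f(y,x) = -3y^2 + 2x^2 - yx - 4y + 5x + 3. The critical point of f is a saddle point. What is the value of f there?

∂f/∂y = -6y - x - 4 = 0 and ∂f/∂x = -y + 4x + 5 = 0, so (y, x) = (-11/25, -34/25).
The Hessian has f_{yy} = -6, f_{xx} = 4, f_{yx} = -1, giving D = -25 < 0, so the point is a saddle point.
f(-11/25, -34/25) = 12/25.

12/25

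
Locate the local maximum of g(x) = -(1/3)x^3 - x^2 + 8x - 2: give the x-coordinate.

2

g'(x) = -x^2 - 2x + 8. Setting g'(x) = 0 gives x ∈ {-4, 2}.
Since g''(x) = -2x - 2, we get g''(-4) = 6 > 0 ⇒ local minimum; g''(2) = -6 < 0 ⇒ local maximum.
The local maximum is g(2) = 22/3.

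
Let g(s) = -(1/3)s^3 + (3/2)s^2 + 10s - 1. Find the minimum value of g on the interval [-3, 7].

g'(s) = -s^2 + 3s + 10, which vanishes at s = -2 and s = 5.
Compare values at every candidate in [-3, 7]: g(-3) = -17/2; g(-2) = -37/3; g(5) = 269/6; g(7) = 169/6.
Hence the absolute minimum is -37/3 at s = -2.

-37/3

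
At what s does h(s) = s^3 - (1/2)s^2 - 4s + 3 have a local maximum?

-1

h'(s) = 3s^2 - s - 4 = 0 at s = -1, 4/3.
h''(s) = 6s - 1. h''(-1) = -7 < 0 ⇒ local maximum; h''(4/3) = 7 > 0 ⇒ local minimum.
So the local maximum value is h(-1) = 11/2.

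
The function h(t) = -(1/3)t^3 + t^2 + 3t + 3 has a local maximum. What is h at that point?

h'(t) = -t^2 + 2t + 3 = 0 at t = -1, 3.
h''(t) = -2t + 2. h''(-1) = 4 > 0 ⇒ local minimum; h''(3) = -4 < 0 ⇒ local maximum.
Thus h has its local maximum at t = 3, with value 12.

12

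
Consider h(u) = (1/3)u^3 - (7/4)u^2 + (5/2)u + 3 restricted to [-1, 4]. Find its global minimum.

h'(u) = u^2 - (7/2)u + 5/2, which vanishes at u = 1 and u = 5/2.
Candidates: h(-1) = -19/12; h(1) = 49/12; h(5/2) = 169/48; h(4) = 19/3.
So the minimum is h(-1) = -19/12.

-19/12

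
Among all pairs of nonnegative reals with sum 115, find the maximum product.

13225/4

With x + y = 115, the product is P(x) = x(115 − x).
P'(x) = 115 − 2x = 0 gives x = 115/2; P'' = −2 < 0, so this is the maximum.
P = 115/2·115/2 = 13225/4.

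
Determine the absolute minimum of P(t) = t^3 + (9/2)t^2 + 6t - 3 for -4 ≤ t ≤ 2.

-19

The derivative is 3t^2 + 9t + 6, which vanishes at t = -2 and t = -1.
Compare values at every candidate in [-4, 2]: P(-4) = -19, P(-2) = -5, P(-1) = -11/2, P(2) = 35.
Hence the absolute minimum is -19 at t = -4.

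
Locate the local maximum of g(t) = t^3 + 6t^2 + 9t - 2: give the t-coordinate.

-3

Critical points: g'(t) = 3t^2 + 12t + 9 vanishes at t = -3, -1.
g''(t) = 6t + 12. g''(-3) = -6 < 0 ⇒ local maximum; g''(-1) = 6 > 0 ⇒ local minimum.
Thus g has its local maximum at t = -3, with value -2.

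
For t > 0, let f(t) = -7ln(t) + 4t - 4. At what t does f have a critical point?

7/4

f'(t) = -7/t + 4 = 0 gives t = 7/4.
f''(t) = 7/t², which is positive for t > 0, so this is a local minimum.
f(7/4) = -7·ln(7/4) + 7 - 4 ≈ -0.9173.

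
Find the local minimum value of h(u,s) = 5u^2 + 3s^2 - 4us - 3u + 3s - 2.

-31/11

∂h/∂u = 10u - 4s - 3 = 0 and ∂h/∂s = -4u + 6s + 3 = 0, so (u, s) = (3/22, -9/22).
The Hessian has h_{uu} = 10, h_{ss} = 6, h_{us} = -4, giving D = 44 > 0 with h_{uu} > 0, so the point is a local minimum.
h(3/22, -9/22) = -31/11.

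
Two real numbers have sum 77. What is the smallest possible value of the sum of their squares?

5929/2

With a + b = 77, a^2 + b^2 = a^2 + (77 − a)^2.
The derivative 2a − 2(77 − a) = 4a − 154 vanishes at a = 77/2; second derivative 4 > 0, a minimum.
The minimum is 2·(77/2)^2 = 5929/2.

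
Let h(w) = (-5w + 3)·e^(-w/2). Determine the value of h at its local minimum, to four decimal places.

-2.7253

h'(w) = (-5)·e^(-w/2) + (-5w + 3)·(-1/2)·e^(-w/2) = ((5/2)w - 13/2)·e^(-w/2). Since e^(-w/2) > 0, the only critical point is w = 13/5.
h''(13/5) has the same sign as 5/2 > 0, so this is a local minimum.
h(13/5) = (-10)·e^(-13/10) ≈ -2.7253.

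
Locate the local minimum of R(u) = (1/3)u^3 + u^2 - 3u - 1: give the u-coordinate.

1

Critical points: R'(u) = u^2 + 2u - 3 vanishes at u = -3, 1.
Since R''(u) = 2u + 2, we get R''(-3) = -4 < 0 ⇒ local maximum; R''(1) = 4 > 0 ⇒ local minimum.
The local minimum is R(1) = -8/3.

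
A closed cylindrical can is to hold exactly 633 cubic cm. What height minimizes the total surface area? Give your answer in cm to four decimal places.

With radius r and height h, πr²h = 633 so h = 633/(πr²), and S(r) = 2πr² + 2πrh = 2πr² + 2·633/r.
S'(r) = 4πr − 2·633/r² = 0 ⇒ r³ = 633/(2π), so r ≈ 4.6531 and h = 2r ≈ 9.3062.
S''(r) = 4π + 4·633/r³ > 0, so this is the minimum; S ≈ 408.1161.

9.3062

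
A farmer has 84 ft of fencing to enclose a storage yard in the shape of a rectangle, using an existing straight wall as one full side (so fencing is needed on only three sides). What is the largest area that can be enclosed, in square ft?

Let the sides perpendicular to the wall have length x and the parallel side y, so 2x + y = 84 and the area is A = xy = x(84 − 2x).
A'(x) = 84 − 4x = 0 gives x = 21, and A''(x) = −4 < 0 confirms a maximum.
Then y = 84 − 2·21 = 42 and A = 882.

882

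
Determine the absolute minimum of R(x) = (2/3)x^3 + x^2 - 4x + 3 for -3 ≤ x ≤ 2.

R'(x) = 2x^2 + 2x - 4, which vanishes at x = -2 and x = 1.
Candidates: R(-3) = 6,  R(-2) = 29/3,  R(1) = 2/3,  R(2) = 13/3.
The minimum over the interval is 2/3, attained at x = 1.

2/3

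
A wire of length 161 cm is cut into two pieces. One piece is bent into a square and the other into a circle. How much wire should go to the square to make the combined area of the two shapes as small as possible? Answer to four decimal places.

Let x be the length used for the square. Square side x/4; circle radius (161−x)/(2π).
A(x) = (x/4)² + π·((161−x)/(2π))² = x²/16 + (161−x)²/(4π) for 0 ≤ x ≤ 161. A'(x) = x/8 − (161−x)/(2π) = 0 gives x = 4·161/(π+4) ≈ 90.1760.
A'' = 1/8 + 1/(2π) > 0, so this gives the minimum combined area; x ≈ 90.1760 cm to the square.

90.1760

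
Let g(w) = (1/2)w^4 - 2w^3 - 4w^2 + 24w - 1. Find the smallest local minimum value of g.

-41

g'(w) = 2w^3 - 6w^2 - 8w + 24. Setting g'(w) = 0 gives w ∈ {-2, 2, 3}.
Since g''(w) = 6w^2 - 12w - 8, we get g''(-2) = 40 > 0 ⇒ local minimum; g''(2) = -8 < 0 ⇒ local maximum; g''(3) = 10 > 0 ⇒ local minimum.
The smallest local minimum is g(-2) = -41.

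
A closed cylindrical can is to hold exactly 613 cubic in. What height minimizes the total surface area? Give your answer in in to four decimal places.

9.2071

With radius r and height h, πr²h = 613 so h = 613/(πr²), and S(r) = 2πr² + 2πrh = 2πr² + 2·613/r.
S'(r) = 4πr − 2·613/r² = 0 ⇒ r³ = 613/(2π), so r ≈ 4.6036 and h = 2r ≈ 9.2071.
S''(r) = 4π + 4·613/r³ > 0, so this is the minimum; S ≈ 399.4737.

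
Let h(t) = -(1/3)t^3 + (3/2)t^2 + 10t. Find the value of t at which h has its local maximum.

5

Critical points: h'(t) = -t^2 + 3t + 10 vanishes at t = -2, 5.
Second-derivative test with h''(t) = -2t + 3: h''(-2) = 7 > 0 ⇒ local minimum; h''(5) = -7 < 0 ⇒ local maximum.
The local maximum is h(5) = 275/6.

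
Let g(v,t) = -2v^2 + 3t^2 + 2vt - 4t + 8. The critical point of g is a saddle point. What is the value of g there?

48/7

∂g/∂v = -4v + 2t = 0 and ∂g/∂t = 2v + 6t - 4 = 0, so (v, t) = (2/7, 4/7).
The Hessian has g_{vv} = -4, g_{tt} = 6, g_{vt} = 2, giving D = -28 < 0, so the point is a saddle point.
g(2/7, 4/7) = 48/7.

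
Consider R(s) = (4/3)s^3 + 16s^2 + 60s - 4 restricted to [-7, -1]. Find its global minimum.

-292/3

Differentiating, R'(s) = 4s^2 + 32s + 60; which vanishes at s = -5 and s = -3.
Candidates: R(-7) = -292/3, R(-5) = -212/3, R(-3) = -76, R(-1) = -148/3.
So the minimum is R(-7) = -292/3.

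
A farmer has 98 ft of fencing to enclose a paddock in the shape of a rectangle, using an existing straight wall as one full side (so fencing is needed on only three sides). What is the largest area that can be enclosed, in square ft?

2401/2

Let the sides perpendicular to the wall have length x and the parallel side y, so 2x + y = 98 and the area is A = xy = x(98 − 2x).
A'(x) = 98 − 4x = 0 gives x = 49/2, and A''(x) = −4 < 0 confirms a maximum.
Then y = 98 − 2·49/2 = 49 and A = 2401/2.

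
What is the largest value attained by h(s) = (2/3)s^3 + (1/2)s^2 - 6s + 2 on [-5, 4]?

86/3

Differentiating, h'(s) = 2s^2 + s - 6; which vanishes at s = -2 and s = 3/2.
Compare values at every candidate in [-5, 4]: h(-5) = -233/6, h(-2) = 32/3, h(3/2) = -29/8, h(4) = 86/3.
So the maximum is h(4) = 86/3.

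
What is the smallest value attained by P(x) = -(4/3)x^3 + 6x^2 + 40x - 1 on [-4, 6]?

-139/3

Differentiating, P'(x) = -4x^2 + 12x + 40; which vanishes at x = -2 and x = 5.
Compare values at every candidate in [-4, 6]: P(-4) = 61/3, P(-2) = -139/3, P(5) = 547/3, P(6) = 167.
Hence the absolute minimum is -139/3 at x = -2.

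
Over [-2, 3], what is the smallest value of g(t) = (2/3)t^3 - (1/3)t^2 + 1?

-17/3

The derivative is 2t^2 - (2/3)t, which vanishes at t = 0 and t = 1/3.
Candidates: g(-2) = -17/3, g(0) = 1, g(1/3) = 80/81, g(3) = 16.
Hence the absolute minimum is -17/3 at t = -2.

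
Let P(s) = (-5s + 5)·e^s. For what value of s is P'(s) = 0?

0

Differentiating with the product rule gives P'(s) = (-5s)·e^s. Since e^s > 0, the only critical point is s = 0.
P''(0) has the same sign as -5 < 0, so this is a local maximum.
P(0) = (5)·e^(0) ≈ 5.0000.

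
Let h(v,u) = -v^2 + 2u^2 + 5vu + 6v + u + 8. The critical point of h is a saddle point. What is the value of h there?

∂h/∂v = -2v + 5u + 6 = 0 and ∂h/∂u = 5v + 4u + 1 = 0, so (v, u) = (19/33, -32/33).
The Hessian has h_{vv} = -2, h_{uu} = 4, h_{vu} = 5, giving D = -33 < 0, so the point is a saddle point.
h(19/33, -32/33) = 305/33.

305/33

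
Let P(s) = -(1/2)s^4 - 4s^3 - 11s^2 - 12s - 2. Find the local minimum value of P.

P'(s) = -2s^3 - 12s^2 - 22s - 12. Setting P'(s) = 0 gives s ∈ {-3, -2, -1}.
Second-derivative test with P''(s) = -6s^2 - 24s - 22: P''(-3) = -4 < 0 ⇒ local maximum; P''(-2) = 2 > 0 ⇒ local minimum; P''(-1) = -4 < 0 ⇒ local maximum.
Thus P has its local minimum at s = -2, with value 2.

2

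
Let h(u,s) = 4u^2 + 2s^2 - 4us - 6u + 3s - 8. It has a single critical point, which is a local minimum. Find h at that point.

-41/4

∂h/∂u = 8u - 4s - 6 = 0 and ∂h/∂s = -4u + 4s + 3 = 0, so (u, s) = (3/4, 0).
The Hessian has h_{uu} = 8, h_{ss} = 4, h_{us} = -4, giving D = 16 > 0 with h_{uu} > 0, so the point is a local minimum.
h(3/4, 0) = -41/4.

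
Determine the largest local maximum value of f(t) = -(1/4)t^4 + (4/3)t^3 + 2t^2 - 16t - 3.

f'(t) = -t^3 + 4t^2 + 4t - 16 = 0 at t = -2, 2, 4.
Since f''(t) = -3t^2 + 8t + 4, we get f''(-2) = -24 < 0 ⇒ local maximum; f''(2) = 8 > 0 ⇒ local minimum; f''(4) = -12 < 0 ⇒ local maximum.
The largest local maximum is f(-2) = 67/3.

67/3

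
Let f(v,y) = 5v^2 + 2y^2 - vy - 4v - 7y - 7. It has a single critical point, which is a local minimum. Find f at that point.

-578/39

∂f/∂v = 10v - y - 4 = 0 and ∂f/∂y = -v + 4y - 7 = 0, so (v, y) = (23/39, 74/39).
The Hessian has f_{vv} = 10, f_{yy} = 4, f_{vy} = -1, giving D = 39 > 0 with f_{vv} > 0, so the point is a local minimum.
f(23/39, 74/39) = -578/39.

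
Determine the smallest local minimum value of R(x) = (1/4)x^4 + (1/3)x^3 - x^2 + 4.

Critical points: R'(x) = x^3 + x^2 - 2x vanishes at x = -2, 0, 1.
R''(x) = 3x^2 + 2x - 2. R''(-2) = 6 > 0 ⇒ local minimum; R''(0) = -2 < 0 ⇒ local maximum; R''(1) = 3 > 0 ⇒ local minimum.
So the smallest local minimum value is R(-2) = 4/3.

4/3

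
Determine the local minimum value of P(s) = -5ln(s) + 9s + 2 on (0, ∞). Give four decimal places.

9.9389

P'(s) = -5/s + 9 = 0 gives s = 5/9.
P''(s) = 5/s², which is positive for s > 0, so this is a local minimum.
P(5/9) = -5·ln(5/9) + 5 + 2 ≈ 9.9389.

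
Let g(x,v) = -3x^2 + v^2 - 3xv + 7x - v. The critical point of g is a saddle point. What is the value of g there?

25/21

∂g/∂x = -6x - 3v + 7 = 0 and ∂g/∂v = -3x + 2v - 1 = 0, so (x, v) = (11/21, 9/7).
The Hessian has g_{xx} = -6, g_{vv} = 2, g_{xv} = -3, giving D = -21 < 0, so the point is a saddle point.
g(11/21, 9/7) = 25/21.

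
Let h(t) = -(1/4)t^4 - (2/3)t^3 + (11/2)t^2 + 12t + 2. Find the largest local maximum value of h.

197/4

h'(t) = -t^3 - 2t^2 + 11t + 12. Setting h'(t) = 0 gives t ∈ {-4, -1, 3}.
h''(t) = -3t^2 - 4t + 11. h''(-4) = -21 < 0 ⇒ local maximum; h''(-1) = 12 > 0 ⇒ local minimum; h''(3) = -28 < 0 ⇒ local maximum.
Thus h has its largest local maximum at t = 3, with value 197/4.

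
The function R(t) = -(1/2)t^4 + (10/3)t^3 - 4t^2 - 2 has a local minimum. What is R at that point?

Critical points: R'(t) = -2t^3 + 10t^2 - 8t vanishes at t = 0, 1, 4.
Since R''(t) = -6t^2 + 20t - 8, we get R''(0) = -8 < 0 ⇒ local maximum; R''(1) = 6 > 0 ⇒ local minimum; R''(4) = -24 < 0 ⇒ local maximum.
Thus R has its local minimum at t = 1, with value -19/6.

-19/6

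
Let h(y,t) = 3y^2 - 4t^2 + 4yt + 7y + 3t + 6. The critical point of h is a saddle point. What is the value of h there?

131/64

∂h/∂y = 6y + 4t + 7 = 0 and ∂h/∂t = 4y - 8t + 3 = 0, so (y, t) = (-17/16, -5/32).
The Hessian has h_{yy} = 6, h_{tt} = -8, h_{yt} = 4, giving D = -64 < 0, so the point is a saddle point.
h(-17/16, -5/32) = 131/64.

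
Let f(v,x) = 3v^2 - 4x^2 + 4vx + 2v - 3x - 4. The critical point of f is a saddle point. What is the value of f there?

-221/64

∂f/∂v = 6v + 4x + 2 = 0 and ∂f/∂x = 4v - 8x - 3 = 0, so (v, x) = (-1/16, -13/32).
The Hessian has f_{vv} = 6, f_{xx} = -8, f_{vx} = 4, giving D = -64 < 0, so the point is a saddle point.
f(-1/16, -13/32) = -221/64.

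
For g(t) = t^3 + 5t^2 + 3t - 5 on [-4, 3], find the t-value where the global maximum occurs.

3

g'(t) = 3t^2 + 10t + 3, which vanishes at t = -3 and t = -1/3.
Candidates: g(-4) = -1,  g(-3) = 4,  g(-1/3) = -148/27,  g(3) = 76.
So the maximum is g(3) = 76.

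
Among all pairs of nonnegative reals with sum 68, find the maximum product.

With x + y = 68, the product is P(x) = x(68 − x).
P'(x) = 68 − 2x = 0 gives x = 34; P'' = −2 < 0, so this is the maximum.
P = 34·34 = 1156.

1156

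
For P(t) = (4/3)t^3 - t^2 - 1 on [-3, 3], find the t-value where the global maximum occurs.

3

Differentiating, P'(t) = 4t^2 - 2t; which vanishes at t = 0 and t = 1/2.
Compare values at every candidate in [-3, 3]: P(-3) = -46; P(0) = -1; P(1/2) = -13/12; P(3) = 26.
So the maximum is P(3) = 26.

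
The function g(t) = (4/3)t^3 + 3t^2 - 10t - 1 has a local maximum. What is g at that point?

g'(t) = 4t^2 + 6t - 10 = 0 at t = -5/2, 1.
Second-derivative test with g''(t) = 8t + 6: g''(-5/2) = -14 < 0 ⇒ local maximum; g''(1) = 14 > 0 ⇒ local minimum.
Thus g has its local maximum at t = -5/2, with value 263/12.

263/12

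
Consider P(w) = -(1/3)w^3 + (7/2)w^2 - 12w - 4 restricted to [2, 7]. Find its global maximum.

P'(w) = -w^2 + 7w - 12, which vanishes at w = 3 and w = 4.
Candidates: P(2) = -50/3,  P(3) = -35/2,  P(4) = -52/3,  P(7) = -185/6.
So the maximum is P(2) = -50/3.

-50/3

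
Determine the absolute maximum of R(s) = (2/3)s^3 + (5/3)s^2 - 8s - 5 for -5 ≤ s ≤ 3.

16

Differentiating, R'(s) = 2s^2 + (10/3)s - 8; which vanishes at s = -3 and s = 4/3.
Candidates: R(-5) = -20/3; R(-3) = 16; R(4/3) = -901/81; R(3) = 4.
The maximum over the interval is 16, attained at s = -3.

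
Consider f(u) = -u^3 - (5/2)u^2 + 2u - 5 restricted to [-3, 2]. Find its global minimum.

f'(u) = -3u^2 - 5u + 2, which vanishes at u = -2 and u = 1/3.
Candidates: f(-3) = -13/2,  f(-2) = -11,  f(1/3) = -251/54,  f(2) = -19.
The minimum over the interval is -19, attained at u = 2.

-19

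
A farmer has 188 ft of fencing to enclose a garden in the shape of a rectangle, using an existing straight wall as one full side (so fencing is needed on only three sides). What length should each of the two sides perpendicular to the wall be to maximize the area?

Let the sides perpendicular to the wall have length x and the parallel side y, so 2x + y = 188 and the area is A = xy = x(188 − 2x).
A'(x) = 188 − 4x = 0 gives x = 47, and A''(x) = −4 < 0 confirms a maximum.
Then y = 188 − 2·47 = 94 and A = 4418.

47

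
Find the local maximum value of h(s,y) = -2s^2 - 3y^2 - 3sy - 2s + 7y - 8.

∂h/∂s = -4s - 3y - 2 = 0 and ∂h/∂y = -3s - 6y + 7 = 0, so (s, y) = (-11/5, 34/15).
The Hessian has h_{ss} = -4, h_{yy} = -6, h_{sy} = -3, giving D = 15 > 0 with h_{ss} < 0, so the point is a local maximum.
h(-11/5, 34/15) = 32/15.

32/15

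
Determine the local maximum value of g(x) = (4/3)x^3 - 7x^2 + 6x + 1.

g'(x) = 4x^2 - 14x + 6 = 0 at x = 1/2, 3.
Second-derivative test with g''(x) = 8x - 14: g''(1/2) = -10 < 0 ⇒ local maximum; g''(3) = 10 > 0 ⇒ local minimum.
The local maximum is g(1/2) = 29/12.

29/12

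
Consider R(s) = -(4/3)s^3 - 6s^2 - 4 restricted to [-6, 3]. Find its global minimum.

-94

R'(s) = -4s^2 - 12s, which vanishes at s = -3 and s = 0.
Evaluating at the critical points and endpoints: R(-6) = 68, R(-3) = -22, R(0) = -4, R(3) = -94.
So the minimum is R(3) = -94.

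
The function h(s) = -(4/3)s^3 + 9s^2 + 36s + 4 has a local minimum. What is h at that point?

Critical points: h'(s) = -4s^2 + 18s + 36 vanishes at s = -3/2, 6.
h''(s) = -8s + 18. h''(-3/2) = 30 > 0 ⇒ local minimum; h''(6) = -30 < 0 ⇒ local maximum.
The local minimum is h(-3/2) = -101/4.

-101/4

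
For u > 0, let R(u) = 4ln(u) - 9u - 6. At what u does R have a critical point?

R'(u) = 4/u − 9 = 0 gives u = 4/9.
R''(u) = -4/u², which is negative for u > 0, so this is a local maximum.
R(4/9) = 4·ln(4/9) - 4 - 6 ≈ -13.2437.

4/9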